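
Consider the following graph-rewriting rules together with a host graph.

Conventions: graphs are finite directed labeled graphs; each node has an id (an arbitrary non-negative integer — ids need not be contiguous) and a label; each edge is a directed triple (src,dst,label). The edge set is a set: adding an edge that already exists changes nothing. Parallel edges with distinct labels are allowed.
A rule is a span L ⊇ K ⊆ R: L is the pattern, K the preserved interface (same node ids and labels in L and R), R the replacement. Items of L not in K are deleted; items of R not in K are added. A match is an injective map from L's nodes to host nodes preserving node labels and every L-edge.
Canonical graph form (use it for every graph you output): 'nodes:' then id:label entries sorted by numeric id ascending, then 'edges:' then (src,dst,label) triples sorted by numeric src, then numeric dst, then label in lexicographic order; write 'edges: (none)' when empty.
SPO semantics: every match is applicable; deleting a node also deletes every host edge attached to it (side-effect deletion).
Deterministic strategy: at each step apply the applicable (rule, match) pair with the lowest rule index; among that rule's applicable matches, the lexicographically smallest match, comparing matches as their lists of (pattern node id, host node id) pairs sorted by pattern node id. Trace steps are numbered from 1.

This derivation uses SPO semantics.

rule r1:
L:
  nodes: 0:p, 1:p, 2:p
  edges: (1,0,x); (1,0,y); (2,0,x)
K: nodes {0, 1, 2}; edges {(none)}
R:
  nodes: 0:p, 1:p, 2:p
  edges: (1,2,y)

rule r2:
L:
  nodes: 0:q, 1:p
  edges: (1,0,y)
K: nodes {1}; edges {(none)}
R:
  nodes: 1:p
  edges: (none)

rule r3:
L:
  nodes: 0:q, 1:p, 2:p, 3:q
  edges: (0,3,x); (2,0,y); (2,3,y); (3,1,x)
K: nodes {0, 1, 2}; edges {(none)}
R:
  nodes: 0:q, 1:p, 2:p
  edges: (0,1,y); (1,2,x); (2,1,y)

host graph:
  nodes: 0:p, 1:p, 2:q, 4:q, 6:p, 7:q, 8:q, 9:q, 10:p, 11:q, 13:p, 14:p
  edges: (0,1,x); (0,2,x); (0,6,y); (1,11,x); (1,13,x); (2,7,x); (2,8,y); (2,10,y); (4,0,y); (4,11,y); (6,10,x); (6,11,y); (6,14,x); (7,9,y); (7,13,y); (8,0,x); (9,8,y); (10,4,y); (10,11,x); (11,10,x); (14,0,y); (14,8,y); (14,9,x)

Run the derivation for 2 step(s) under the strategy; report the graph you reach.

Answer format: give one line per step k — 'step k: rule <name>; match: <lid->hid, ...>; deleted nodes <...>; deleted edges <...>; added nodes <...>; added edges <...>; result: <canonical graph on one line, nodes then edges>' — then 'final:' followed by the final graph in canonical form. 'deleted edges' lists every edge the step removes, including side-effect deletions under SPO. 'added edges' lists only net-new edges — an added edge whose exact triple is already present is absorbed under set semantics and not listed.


step 1: rule r2; match: 0->4, 1->10; deleted nodes 4; deleted edges (4,0,y); (4,11,y); (10,4,y); added nodes (none); added edges (none); result: nodes: 0:p, 1:p, 2:q, 6:p, 7:q, 8:q, 9:q, 10:p, 11:q, 13:p, 14:p edges: (0,1,x); (0,2,x); (0,6,y); (1,11,x); (1,13,x); (2,7,x); (2,8,y); (2,10,y); (6,10,x); (6,11,y); (6,14,x); (7,9,y); (7,13,y); (8,0,x); (9,8,y); (10,11,x); (11,10,x); (14,0,y); (14,8,y); (14,9,x)
step 2: rule r2; match: 0->8, 1->14; deleted nodes 8; deleted edges (2,8,y); (8,0,x); (9,8,y); (14,8,y); added nodes (none); added edges (none); result: nodes: 0:p, 1:p, 2:q, 6:p, 7:q, 9:q, 10:p, 11:q, 13:p, 14:p edges: (0,1,x); (0,2,x); (0,6,y); (1,11,x); (1,13,x); (2,7,x); (2,10,y); (6,10,x); (6,11,y); (6,14,x); (7,9,y); (7,13,y); (10,11,x); (11,10,x); (14,0,y); (14,9,x)
final:
nodes: 0:p, 1:p, 2:q, 6:p, 7:q, 9:q, 10:p, 11:q, 13:p, 14:p
edges: (0,1,x); (0,2,x); (0,6,y); (1,11,x); (1,13,x); (2,7,x); (2,10,y); (6,10,x); (6,11,y); (6,14,x); (7,9,y); (7,13,y); (10,11,x); (11,10,x); (14,0,y); (14,9,x)


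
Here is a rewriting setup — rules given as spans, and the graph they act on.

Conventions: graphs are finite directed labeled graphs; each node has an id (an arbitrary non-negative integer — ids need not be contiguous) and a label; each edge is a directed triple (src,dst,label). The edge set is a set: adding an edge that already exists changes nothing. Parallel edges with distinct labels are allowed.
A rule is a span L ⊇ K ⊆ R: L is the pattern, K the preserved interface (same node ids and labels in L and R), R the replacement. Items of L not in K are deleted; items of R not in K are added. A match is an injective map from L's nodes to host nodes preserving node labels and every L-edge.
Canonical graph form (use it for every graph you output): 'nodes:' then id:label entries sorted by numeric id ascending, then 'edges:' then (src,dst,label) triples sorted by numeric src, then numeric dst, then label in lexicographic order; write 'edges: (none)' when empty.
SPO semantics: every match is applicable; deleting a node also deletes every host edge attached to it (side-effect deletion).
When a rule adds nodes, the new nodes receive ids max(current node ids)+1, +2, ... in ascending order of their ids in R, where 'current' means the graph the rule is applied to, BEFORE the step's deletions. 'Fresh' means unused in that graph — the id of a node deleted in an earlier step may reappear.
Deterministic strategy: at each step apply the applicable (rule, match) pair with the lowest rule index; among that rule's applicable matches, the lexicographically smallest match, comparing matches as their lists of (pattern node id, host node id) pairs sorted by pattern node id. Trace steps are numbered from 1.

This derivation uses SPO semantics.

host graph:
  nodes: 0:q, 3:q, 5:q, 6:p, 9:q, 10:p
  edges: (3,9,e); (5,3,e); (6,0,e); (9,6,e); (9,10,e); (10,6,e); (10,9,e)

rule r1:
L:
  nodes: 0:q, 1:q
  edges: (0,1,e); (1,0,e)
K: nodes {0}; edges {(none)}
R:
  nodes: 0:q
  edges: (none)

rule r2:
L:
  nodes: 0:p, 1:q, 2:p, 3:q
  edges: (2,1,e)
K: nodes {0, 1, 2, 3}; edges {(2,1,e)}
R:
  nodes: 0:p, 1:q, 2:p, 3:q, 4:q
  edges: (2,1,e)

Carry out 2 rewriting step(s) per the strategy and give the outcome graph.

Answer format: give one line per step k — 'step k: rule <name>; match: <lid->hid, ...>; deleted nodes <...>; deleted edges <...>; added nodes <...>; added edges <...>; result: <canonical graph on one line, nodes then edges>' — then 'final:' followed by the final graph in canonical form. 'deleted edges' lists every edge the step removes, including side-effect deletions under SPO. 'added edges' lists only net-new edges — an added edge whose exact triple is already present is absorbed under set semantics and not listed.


step 1: rule r2; match: 0->6, 1->9, 2->10, 3->0; deleted nodes (none); deleted edges (none); added nodes 11; added edges (none); result: nodes: 0:q, 3:q, 5:q, 6:p, 9:q, 10:p, 11:q edges: (3,9,e); (5,3,e); (6,0,e); (9,6,e); (9,10,e); (10,6,e); (10,9,e)
step 2: rule r2; match: 0->6, 1->9, 2->10, 3->0; deleted nodes (none); deleted edges (none); added nodes 12; added edges (none); result: nodes: 0:q, 3:q, 5:q, 6:p, 9:q, 10:p, 11:q, 12:q edges: (3,9,e); (5,3,e); (6,0,e); (9,6,e); (9,10,e); (10,6,e); (10,9,e)
final:
nodes: 0:q, 3:q, 5:q, 6:p, 9:q, 10:p, 11:q, 12:q
edges: (3,9,e); (5,3,e); (6,0,e); (9,6,e); (9,10,e); (10,6,e); (10,9,e)


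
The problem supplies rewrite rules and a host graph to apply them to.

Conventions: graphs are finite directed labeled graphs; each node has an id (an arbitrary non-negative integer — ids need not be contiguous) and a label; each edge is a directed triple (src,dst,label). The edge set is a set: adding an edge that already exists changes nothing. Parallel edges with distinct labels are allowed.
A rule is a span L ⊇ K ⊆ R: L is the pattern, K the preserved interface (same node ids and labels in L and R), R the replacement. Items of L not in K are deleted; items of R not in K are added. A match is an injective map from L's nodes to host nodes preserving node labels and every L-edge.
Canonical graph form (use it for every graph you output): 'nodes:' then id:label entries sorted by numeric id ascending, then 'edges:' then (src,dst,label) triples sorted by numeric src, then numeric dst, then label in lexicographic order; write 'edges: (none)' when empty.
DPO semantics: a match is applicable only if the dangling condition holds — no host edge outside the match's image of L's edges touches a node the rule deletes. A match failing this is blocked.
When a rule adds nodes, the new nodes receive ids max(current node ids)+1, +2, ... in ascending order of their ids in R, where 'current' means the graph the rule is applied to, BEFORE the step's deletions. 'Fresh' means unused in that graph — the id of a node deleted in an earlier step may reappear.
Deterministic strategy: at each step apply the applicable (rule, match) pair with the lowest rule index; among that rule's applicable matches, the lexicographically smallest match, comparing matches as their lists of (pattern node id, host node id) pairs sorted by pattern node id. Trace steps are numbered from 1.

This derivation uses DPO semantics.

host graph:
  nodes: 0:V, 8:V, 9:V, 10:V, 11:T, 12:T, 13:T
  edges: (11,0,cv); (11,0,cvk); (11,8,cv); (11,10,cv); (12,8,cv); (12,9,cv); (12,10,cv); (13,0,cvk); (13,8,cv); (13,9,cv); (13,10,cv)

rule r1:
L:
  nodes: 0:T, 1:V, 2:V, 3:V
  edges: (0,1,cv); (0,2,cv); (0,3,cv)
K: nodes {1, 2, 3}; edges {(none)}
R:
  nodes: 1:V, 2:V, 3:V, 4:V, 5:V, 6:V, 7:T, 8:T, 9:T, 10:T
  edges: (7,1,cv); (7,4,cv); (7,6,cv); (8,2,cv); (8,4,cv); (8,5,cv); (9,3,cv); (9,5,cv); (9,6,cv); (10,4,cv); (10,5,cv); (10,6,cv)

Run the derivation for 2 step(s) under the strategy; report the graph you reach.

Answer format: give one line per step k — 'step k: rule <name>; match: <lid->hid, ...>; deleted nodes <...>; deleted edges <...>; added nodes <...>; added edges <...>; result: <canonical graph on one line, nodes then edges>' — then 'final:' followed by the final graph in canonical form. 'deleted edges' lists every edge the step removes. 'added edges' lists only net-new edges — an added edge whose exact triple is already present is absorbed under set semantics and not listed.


step 1: rule r1; match: 0->12, 1->8, 2->9, 3->10; deleted nodes 12; deleted edges (12,8,cv); (12,9,cv); (12,10,cv); added nodes 14, 15, 16, 17, 18, 19, 20; added edges (17,8,cv); (17,14,cv); (17,16,cv); (18,9,cv); (18,14,cv); (18,15,cv); (19,10,cv); (19,15,cv); (19,16,cv); (20,14,cv); (20,15,cv); (20,16,cv); result: nodes: 0:V, 8:V, 9:V, 10:V, 11:T, 13:T, 14:V, 15:V, 16:V, 17:T, 18:T, 19:T, 20:T edges: (11,0,cv); (11,0,cvk); (11,8,cv); (11,10,cv); (13,0,cvk); (13,8,cv); (13,9,cv); (13,10,cv); (17,8,cv); (17,14,cv); (17,16,cv); (18,9,cv); (18,14,cv); (18,15,cv); (19,10,cv); (19,15,cv); (19,16,cv); (20,14,cv); (20,15,cv); (20,16,cv)
step 2: rule r1; match: 0->17, 1->8, 2->14, 3->16; deleted nodes 17; deleted edges (17,8,cv); (17,14,cv); (17,16,cv); added nodes 21, 22, 23, 24, 25, 26, 27; added edges (24,8,cv); (24,21,cv); (24,23,cv); (25,14,cv); (25,21,cv); (25,22,cv); (26,16,cv); (26,22,cv); (26,23,cv); (27,21,cv); (27,22,cv); (27,23,cv); result: nodes: 0:V, 8:V, 9:V, 10:V, 11:T, 13:T, 14:V, 15:V, 16:V, 18:T, 19:T, 20:T, 21:V, 22:V, 23:V, 24:T, 25:T, 26:T, 27:T edges: (11,0,cv); (11,0,cvk); (11,8,cv); (11,10,cv); (13,0,cvk); (13,8,cv); (13,9,cv); (13,10,cv); (18,9,cv); (18,14,cv); (18,15,cv); (19,10,cv); (19,15,cv); (19,16,cv); (20,14,cv); (20,15,cv); (20,16,cv); (24,8,cv); (24,21,cv); (24,23,cv); (25,14,cv); (25,21,cv); (25,22,cv); (26,16,cv); (26,22,cv); (26,23,cv); (27,21,cv); (27,22,cv); (27,23,cv)
final:
nodes: 0:V, 8:V, 9:V, 10:V, 11:T, 13:T, 14:V, 15:V, 16:V, 18:T, 19:T, 20:T, 21:V, 22:V, 23:V, 24:T, 25:T, 26:T, 27:T
edges: (11,0,cv); (11,0,cvk); (11,8,cv); (11,10,cv); (13,0,cvk); (13,8,cv); (13,9,cv); (13,10,cv); (18,9,cv); (18,14,cv); (18,15,cv); (19,10,cv); (19,15,cv); (19,16,cv); (20,14,cv); (20,15,cv); (20,16,cv); (24,8,cv); (24,21,cv); (24,23,cv); (25,14,cv); (25,21,cv); (25,22,cv); (26,16,cv); (26,22,cv); (26,23,cv); (27,21,cv); (27,22,cv); (27,23,cv)


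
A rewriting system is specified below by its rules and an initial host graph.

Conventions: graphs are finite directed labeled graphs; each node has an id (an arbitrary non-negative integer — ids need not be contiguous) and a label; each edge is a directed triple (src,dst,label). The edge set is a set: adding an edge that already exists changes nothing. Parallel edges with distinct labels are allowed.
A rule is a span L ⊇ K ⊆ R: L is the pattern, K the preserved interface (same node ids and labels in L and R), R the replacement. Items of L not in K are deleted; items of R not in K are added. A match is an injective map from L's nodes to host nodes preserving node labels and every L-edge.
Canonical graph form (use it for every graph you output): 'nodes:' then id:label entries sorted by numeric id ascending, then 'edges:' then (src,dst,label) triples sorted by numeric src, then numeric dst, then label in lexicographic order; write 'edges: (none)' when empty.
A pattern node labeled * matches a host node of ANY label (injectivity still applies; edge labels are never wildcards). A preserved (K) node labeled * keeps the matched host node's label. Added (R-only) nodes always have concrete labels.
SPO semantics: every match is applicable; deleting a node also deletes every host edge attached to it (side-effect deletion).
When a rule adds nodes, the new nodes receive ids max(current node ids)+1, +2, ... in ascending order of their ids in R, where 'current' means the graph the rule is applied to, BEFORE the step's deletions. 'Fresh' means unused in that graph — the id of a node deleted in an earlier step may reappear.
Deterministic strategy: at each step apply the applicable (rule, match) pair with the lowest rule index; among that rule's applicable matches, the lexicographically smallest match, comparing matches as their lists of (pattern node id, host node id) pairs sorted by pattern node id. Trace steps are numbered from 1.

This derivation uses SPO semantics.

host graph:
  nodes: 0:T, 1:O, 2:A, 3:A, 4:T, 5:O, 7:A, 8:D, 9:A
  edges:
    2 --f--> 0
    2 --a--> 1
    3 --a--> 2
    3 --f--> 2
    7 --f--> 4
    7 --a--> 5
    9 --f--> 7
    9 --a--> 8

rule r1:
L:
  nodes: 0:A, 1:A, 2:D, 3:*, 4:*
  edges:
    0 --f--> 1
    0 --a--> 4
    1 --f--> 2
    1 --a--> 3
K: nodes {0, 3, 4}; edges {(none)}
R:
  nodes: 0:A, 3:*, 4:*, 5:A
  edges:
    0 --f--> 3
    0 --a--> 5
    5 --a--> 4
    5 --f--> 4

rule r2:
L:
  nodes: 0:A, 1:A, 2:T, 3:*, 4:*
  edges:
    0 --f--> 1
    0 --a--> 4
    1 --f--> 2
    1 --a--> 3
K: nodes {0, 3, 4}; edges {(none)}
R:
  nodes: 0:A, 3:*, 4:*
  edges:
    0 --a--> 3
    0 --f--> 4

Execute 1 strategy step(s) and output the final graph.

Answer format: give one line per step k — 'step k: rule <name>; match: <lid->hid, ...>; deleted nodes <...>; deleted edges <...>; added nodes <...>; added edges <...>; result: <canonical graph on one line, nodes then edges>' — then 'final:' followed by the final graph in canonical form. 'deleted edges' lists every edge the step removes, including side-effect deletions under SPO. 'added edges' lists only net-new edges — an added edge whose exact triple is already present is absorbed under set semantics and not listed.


step 1: rule r2; match: 0->9, 1->7, 2->4, 3->5, 4->8; deleted nodes 4, 7; deleted edges (7,4,f); (7,5,a); (9,7,f); (9,8,a); added nodes (none); added edges (9,5,a); (9,8,f); result: nodes: 0:T, 1:O, 2:A, 3:A, 5:O, 8:D, 9:A edges: (2,0,f); (2,1,a); (3,2,a); (3,2,f); (9,5,a); (9,8,f)
final:
nodes: 0:T, 1:O, 2:A, 3:A, 5:O, 8:D, 9:A
edges: (2,0,f); (2,1,a); (3,2,a); (3,2,f); (9,5,a); (9,8,f)


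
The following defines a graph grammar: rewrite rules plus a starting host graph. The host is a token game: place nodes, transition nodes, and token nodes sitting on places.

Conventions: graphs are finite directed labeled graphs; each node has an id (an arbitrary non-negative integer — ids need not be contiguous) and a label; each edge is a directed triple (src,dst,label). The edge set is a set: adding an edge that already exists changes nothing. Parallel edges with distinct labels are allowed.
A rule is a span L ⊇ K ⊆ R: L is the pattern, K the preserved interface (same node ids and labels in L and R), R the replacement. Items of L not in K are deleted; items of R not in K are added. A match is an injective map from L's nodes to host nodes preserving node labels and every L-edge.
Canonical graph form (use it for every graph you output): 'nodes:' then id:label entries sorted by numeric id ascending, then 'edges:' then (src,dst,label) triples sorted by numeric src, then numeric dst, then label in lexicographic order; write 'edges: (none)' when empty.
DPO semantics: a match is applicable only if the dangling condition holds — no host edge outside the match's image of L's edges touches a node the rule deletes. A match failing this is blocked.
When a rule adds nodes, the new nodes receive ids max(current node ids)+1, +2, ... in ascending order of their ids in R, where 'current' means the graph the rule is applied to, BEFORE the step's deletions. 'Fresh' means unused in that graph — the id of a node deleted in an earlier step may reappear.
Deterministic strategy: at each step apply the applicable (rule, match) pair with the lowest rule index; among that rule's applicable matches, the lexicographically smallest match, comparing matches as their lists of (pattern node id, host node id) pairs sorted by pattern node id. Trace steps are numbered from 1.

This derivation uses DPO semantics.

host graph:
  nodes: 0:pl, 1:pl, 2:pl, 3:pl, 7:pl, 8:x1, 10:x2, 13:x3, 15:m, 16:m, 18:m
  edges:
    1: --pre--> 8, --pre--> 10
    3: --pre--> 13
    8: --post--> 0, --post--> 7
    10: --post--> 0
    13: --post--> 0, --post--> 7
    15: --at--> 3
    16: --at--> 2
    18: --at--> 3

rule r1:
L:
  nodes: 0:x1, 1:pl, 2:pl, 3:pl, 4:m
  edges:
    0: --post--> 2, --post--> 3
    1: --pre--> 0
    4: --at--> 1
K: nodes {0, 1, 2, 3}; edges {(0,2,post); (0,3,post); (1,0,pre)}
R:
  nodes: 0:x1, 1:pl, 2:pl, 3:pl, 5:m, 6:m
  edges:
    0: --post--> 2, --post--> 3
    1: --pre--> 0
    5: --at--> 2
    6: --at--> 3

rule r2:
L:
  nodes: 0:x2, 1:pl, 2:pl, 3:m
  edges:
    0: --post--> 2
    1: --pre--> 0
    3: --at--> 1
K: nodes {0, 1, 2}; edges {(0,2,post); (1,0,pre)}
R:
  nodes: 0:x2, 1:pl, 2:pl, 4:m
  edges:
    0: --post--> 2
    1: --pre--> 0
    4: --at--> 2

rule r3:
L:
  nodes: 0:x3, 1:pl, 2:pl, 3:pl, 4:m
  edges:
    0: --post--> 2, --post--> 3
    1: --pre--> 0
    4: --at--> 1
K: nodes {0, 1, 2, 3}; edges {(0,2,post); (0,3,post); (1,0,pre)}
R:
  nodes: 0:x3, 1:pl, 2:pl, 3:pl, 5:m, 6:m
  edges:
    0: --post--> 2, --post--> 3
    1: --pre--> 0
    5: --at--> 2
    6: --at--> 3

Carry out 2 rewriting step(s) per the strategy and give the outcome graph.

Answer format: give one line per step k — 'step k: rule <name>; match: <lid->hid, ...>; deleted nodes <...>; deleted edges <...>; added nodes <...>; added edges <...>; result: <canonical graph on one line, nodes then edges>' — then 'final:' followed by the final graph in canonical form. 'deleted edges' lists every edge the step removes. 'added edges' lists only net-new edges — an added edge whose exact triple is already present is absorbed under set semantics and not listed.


step 1: rule r3; match: 0->13, 1->3, 2->0, 3->7, 4->15; deleted nodes 15; deleted edges (15,3,at); added nodes 19, 20; added edges (19,0,at); (20,7,at); result: nodes: 0:pl, 1:pl, 2:pl, 3:pl, 7:pl, 8:x1, 10:x2, 13:x3, 16:m, 18:m, 19:m, 20:m edges: (1,8,pre); (1,10,pre); (3,13,pre); (8,0,post); (8,7,post); (10,0,post); (13,0,post); (13,7,post); (16,2,at); (18,3,at); (19,0,at); (20,7,at)
step 2: rule r3; match: 0->13, 1->3, 2->0, 3->7, 4->18; deleted nodes 18; deleted edges (18,3,at); added nodes 21, 22; added edges (21,0,at); (22,7,at); result: nodes: 0:pl, 1:pl, 2:pl, 3:pl, 7:pl, 8:x1, 10:x2, 13:x3, 16:m, 19:m, 20:m, 21:m, 22:m edges: (1,8,pre); (1,10,pre); (3,13,pre); (8,0,post); (8,7,post); (10,0,post); (13,0,post); (13,7,post); (16,2,at); (19,0,at); (20,7,at); (21,0,at); (22,7,at)
final:
nodes: 0:pl, 1:pl, 2:pl, 3:pl, 7:pl, 8:x1, 10:x2, 13:x3, 16:m, 19:m, 20:m, 21:m, 22:m
edges: (1,8,pre); (1,10,pre); (3,13,pre); (8,0,post); (8,7,post); (10,0,post); (13,0,post); (13,7,post); (16,2,at); (19,0,at); (20,7,at); (21,0,at); (22,7,at)


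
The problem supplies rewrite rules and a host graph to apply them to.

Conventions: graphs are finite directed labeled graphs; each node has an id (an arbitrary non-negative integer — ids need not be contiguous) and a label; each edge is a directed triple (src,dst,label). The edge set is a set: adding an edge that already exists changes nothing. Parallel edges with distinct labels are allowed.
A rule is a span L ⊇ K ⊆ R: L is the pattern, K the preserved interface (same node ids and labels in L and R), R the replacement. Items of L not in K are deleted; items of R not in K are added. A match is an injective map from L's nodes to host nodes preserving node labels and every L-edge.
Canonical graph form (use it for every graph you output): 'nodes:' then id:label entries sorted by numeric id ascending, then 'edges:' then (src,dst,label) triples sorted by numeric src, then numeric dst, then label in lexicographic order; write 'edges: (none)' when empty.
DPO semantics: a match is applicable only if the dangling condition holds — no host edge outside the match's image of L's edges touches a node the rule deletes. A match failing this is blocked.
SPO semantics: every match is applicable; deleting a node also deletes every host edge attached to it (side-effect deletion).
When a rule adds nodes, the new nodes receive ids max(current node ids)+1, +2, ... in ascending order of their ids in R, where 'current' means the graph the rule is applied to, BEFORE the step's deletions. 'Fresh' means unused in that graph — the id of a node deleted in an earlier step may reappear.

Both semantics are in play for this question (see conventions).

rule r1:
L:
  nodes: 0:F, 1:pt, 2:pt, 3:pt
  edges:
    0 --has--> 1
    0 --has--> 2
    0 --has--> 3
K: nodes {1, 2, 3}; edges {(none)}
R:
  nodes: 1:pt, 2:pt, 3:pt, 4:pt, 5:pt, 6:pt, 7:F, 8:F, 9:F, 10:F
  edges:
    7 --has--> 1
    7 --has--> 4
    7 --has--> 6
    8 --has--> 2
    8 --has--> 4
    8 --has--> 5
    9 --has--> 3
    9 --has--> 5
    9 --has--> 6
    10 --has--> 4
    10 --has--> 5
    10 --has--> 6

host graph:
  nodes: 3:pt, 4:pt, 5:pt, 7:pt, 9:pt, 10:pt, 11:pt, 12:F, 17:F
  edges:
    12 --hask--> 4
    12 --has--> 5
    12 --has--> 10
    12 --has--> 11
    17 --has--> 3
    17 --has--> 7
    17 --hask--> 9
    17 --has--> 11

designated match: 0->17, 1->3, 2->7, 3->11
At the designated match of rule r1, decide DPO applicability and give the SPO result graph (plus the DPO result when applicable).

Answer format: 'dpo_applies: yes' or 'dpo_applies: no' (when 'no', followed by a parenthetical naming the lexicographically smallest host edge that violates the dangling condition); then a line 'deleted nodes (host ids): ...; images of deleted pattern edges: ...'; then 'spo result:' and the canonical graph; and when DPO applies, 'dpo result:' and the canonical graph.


dpo_applies: no
(the rule deletes node 17, which keeps host edge (17,9,hask) outside the match image — the dangling condition fails, DPO blocks; SPO proceeds and side-deletes such edges)
deleted nodes (host ids): 17; images of deleted pattern edges: (17,3,has); (17,7,has); (17,11,has)
spo result:
nodes: 3:pt, 4:pt, 5:pt, 7:pt, 9:pt, 10:pt, 11:pt, 12:F, 18:pt, 19:pt, 20:pt, 21:F, 22:F, 23:F, 24:F
edges: (12,4,hask); (12,5,has); (12,10,has); (12,11,has); (21,3,has); (21,18,has); (21,20,has); (22,7,has); (22,18,has); (22,19,has); (23,11,has); (23,19,has); (23,20,has); (24,18,has); (24,19,has); (24,20,has)


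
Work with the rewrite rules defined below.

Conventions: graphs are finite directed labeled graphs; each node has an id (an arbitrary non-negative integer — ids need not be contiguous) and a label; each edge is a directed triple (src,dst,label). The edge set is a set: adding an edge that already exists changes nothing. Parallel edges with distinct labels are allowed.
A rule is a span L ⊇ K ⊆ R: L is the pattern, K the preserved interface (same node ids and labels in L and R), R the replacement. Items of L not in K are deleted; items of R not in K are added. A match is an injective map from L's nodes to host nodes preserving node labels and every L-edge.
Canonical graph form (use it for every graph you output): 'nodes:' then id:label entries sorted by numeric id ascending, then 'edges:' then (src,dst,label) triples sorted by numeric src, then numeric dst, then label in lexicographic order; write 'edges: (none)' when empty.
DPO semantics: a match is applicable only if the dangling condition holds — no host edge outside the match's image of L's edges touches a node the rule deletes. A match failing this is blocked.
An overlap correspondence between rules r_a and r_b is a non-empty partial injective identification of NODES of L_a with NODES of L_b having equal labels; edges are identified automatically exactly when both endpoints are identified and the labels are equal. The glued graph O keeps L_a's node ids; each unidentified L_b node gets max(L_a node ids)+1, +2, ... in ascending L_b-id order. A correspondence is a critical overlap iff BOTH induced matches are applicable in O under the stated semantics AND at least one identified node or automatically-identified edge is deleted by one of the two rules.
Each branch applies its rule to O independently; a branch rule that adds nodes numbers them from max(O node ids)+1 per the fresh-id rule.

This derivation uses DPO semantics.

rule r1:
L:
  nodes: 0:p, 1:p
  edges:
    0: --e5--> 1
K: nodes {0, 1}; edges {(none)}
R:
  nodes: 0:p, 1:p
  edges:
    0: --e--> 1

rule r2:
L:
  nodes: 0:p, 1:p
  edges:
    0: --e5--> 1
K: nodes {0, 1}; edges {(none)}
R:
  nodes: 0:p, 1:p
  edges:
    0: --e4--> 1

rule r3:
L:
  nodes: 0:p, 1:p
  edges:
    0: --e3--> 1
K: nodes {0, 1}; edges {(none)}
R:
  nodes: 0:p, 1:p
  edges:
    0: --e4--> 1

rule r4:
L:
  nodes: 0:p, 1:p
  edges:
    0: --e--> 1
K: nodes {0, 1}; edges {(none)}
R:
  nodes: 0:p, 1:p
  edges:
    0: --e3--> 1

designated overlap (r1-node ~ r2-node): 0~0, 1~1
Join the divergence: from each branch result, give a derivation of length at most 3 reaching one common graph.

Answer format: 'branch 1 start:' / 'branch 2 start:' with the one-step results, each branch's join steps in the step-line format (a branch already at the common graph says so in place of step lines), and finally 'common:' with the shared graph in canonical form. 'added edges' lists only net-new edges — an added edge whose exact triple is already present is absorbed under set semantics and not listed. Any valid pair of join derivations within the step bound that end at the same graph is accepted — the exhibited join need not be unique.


branch 1 start:
nodes: 0:p, 1:p
edges: (0,1,e)
branch 2 start:
nodes: 0:p, 1:p
edges: (0,1,e4)
branch 1 step 1: rule r4; match: 0->0, 1->1; deleted nodes (none); deleted edges (0,1,e); added nodes (none); added edges (0,1,e3); result: nodes: 0:p, 1:p edges: (0,1,e3)
branch 1 step 2: rule r3; match: 0->0, 1->1; deleted nodes (none); deleted edges (0,1,e3); added nodes (none); added edges (0,1,e4); result: nodes: 0:p, 1:p edges: (0,1,e4)
branch 2: already at the common graph (0 steps)
common:
nodes: 0:p, 1:p
edges: (0,1,e4)


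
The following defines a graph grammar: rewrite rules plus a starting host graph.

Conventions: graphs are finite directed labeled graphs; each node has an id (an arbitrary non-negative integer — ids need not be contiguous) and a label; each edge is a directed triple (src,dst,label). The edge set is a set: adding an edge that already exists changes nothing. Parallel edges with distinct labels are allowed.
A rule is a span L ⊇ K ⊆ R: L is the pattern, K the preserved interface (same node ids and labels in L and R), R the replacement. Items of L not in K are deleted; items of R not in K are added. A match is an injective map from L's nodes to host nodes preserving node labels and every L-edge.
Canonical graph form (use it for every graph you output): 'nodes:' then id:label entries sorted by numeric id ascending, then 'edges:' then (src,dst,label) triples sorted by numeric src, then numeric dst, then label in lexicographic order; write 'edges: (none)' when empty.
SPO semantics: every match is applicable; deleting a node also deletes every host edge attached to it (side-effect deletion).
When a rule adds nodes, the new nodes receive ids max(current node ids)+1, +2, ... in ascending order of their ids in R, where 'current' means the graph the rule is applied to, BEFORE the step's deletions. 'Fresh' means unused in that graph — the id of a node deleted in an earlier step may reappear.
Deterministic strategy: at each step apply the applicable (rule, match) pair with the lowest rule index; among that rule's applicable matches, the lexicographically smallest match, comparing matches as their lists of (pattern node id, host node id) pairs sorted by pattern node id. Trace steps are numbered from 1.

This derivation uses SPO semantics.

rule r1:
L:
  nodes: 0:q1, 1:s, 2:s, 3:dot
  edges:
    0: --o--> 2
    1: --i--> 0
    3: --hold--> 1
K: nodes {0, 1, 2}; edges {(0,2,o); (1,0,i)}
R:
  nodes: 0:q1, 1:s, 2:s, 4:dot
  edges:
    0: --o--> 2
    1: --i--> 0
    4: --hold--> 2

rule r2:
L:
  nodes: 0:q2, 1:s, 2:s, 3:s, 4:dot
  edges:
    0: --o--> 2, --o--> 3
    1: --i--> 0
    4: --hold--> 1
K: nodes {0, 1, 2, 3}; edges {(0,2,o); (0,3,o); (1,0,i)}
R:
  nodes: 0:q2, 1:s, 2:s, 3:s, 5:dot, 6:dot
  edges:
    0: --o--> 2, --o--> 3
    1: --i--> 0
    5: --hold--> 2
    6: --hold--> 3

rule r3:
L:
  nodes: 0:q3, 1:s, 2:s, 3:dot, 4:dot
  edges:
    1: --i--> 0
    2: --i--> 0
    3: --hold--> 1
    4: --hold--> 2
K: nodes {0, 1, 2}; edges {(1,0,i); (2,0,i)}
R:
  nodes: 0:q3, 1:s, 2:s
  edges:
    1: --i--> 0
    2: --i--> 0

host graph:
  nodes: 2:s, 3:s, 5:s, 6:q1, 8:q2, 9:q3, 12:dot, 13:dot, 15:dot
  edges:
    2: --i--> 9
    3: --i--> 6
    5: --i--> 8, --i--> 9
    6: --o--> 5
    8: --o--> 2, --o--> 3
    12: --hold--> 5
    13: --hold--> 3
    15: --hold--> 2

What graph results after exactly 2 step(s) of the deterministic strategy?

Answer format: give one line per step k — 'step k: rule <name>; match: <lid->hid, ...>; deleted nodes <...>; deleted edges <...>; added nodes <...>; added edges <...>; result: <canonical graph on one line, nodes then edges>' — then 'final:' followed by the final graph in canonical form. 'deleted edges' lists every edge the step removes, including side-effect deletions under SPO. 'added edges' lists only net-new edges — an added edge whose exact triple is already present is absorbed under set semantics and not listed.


step 1: rule r1; match: 0->6, 1->3, 2->5, 3->13; deleted nodes 13; deleted edges (13,3,hold); added nodes 16; added edges (16,5,hold); result: nodes: 2:s, 3:s, 5:s, 6:q1, 8:q2, 9:q3, 12:dot, 15:dot, 16:dot edges: (2,9,i); (3,6,i); (5,8,i); (5,9,i); (6,5,o); (8,2,o); (8,3,o); (12,5,hold); (15,2,hold); (16,5,hold)
step 2: rule r2; match: 0->8, 1->5, 2->2, 3->3, 4->12; deleted nodes 12; deleted edges (12,5,hold); added nodes 17, 18; added edges (17,2,hold); (18,3,hold); result: nodes: 2:s, 3:s, 5:s, 6:q1, 8:q2, 9:q3, 15:dot, 16:dot, 17:dot, 18:dot edges: (2,9,i); (3,6,i); (5,8,i); (5,9,i); (6,5,o); (8,2,o); (8,3,o); (15,2,hold); (16,5,hold); (17,2,hold); (18,3,hold)
final:
nodes: 2:s, 3:s, 5:s, 6:q1, 8:q2, 9:q3, 15:dot, 16:dot, 17:dot, 18:dot
edges: (2,9,i); (3,6,i); (5,8,i); (5,9,i); (6,5,o); (8,2,o); (8,3,o); (15,2,hold); (16,5,hold); (17,2,hold); (18,3,hold)


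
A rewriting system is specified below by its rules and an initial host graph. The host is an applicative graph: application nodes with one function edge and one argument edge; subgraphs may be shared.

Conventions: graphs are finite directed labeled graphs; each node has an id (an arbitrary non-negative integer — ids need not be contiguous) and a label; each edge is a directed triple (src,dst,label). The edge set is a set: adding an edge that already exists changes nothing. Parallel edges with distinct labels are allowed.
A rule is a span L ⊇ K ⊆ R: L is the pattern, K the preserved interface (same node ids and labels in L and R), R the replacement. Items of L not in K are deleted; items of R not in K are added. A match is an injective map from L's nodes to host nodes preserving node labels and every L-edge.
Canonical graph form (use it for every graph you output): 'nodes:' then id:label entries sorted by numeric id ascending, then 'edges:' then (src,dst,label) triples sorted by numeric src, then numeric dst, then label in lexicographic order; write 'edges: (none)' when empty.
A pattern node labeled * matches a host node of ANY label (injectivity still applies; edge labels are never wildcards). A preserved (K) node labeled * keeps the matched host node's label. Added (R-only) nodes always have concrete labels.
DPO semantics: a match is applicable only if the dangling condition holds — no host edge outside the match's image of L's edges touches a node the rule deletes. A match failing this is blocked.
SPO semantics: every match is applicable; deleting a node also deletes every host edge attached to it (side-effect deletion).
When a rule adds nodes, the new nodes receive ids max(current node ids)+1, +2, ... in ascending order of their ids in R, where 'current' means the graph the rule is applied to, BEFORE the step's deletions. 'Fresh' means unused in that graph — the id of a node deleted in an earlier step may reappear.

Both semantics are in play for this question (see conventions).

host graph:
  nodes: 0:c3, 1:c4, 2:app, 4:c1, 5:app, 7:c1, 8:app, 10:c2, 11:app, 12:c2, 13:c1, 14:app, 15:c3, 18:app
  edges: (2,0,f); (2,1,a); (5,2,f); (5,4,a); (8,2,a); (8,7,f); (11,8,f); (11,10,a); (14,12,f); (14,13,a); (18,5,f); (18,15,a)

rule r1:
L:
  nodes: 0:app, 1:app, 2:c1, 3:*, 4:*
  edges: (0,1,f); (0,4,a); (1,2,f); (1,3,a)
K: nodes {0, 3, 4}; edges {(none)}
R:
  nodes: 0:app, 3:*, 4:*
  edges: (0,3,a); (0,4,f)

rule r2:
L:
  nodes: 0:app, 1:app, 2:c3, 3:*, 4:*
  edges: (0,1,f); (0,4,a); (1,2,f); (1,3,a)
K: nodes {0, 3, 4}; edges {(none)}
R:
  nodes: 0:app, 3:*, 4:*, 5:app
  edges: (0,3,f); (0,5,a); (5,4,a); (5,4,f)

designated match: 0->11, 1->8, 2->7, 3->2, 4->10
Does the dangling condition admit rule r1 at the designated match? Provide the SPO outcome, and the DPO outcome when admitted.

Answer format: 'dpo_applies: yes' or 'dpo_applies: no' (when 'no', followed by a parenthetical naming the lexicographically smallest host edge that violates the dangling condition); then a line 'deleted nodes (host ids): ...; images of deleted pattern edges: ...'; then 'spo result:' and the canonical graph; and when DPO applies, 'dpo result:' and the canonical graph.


dpo_applies: yes
deleted nodes (host ids): 7, 8; images of deleted pattern edges: (8,2,a); (8,7,f); (11,8,f); (11,10,a)
spo result:
nodes: 0:c3, 1:c4, 2:app, 4:c1, 5:app, 10:c2, 11:app, 12:c2, 13:c1, 14:app, 15:c3, 18:app
edges: (2,0,f); (2,1,a); (5,2,f); (5,4,a); (11,2,a); (11,10,f); (14,12,f); (14,13,a); (18,5,f); (18,15,a)
dpo result:
nodes: 0:c3, 1:c4, 2:app, 4:c1, 5:app, 10:c2, 11:app, 12:c2, 13:c1, 14:app, 15:c3, 18:app
edges: (2,0,f); (2,1,a); (5,2,f); (5,4,a); (11,2,a); (11,10,f); (14,12,f); (14,13,a); (18,5,f); (18,15,a)


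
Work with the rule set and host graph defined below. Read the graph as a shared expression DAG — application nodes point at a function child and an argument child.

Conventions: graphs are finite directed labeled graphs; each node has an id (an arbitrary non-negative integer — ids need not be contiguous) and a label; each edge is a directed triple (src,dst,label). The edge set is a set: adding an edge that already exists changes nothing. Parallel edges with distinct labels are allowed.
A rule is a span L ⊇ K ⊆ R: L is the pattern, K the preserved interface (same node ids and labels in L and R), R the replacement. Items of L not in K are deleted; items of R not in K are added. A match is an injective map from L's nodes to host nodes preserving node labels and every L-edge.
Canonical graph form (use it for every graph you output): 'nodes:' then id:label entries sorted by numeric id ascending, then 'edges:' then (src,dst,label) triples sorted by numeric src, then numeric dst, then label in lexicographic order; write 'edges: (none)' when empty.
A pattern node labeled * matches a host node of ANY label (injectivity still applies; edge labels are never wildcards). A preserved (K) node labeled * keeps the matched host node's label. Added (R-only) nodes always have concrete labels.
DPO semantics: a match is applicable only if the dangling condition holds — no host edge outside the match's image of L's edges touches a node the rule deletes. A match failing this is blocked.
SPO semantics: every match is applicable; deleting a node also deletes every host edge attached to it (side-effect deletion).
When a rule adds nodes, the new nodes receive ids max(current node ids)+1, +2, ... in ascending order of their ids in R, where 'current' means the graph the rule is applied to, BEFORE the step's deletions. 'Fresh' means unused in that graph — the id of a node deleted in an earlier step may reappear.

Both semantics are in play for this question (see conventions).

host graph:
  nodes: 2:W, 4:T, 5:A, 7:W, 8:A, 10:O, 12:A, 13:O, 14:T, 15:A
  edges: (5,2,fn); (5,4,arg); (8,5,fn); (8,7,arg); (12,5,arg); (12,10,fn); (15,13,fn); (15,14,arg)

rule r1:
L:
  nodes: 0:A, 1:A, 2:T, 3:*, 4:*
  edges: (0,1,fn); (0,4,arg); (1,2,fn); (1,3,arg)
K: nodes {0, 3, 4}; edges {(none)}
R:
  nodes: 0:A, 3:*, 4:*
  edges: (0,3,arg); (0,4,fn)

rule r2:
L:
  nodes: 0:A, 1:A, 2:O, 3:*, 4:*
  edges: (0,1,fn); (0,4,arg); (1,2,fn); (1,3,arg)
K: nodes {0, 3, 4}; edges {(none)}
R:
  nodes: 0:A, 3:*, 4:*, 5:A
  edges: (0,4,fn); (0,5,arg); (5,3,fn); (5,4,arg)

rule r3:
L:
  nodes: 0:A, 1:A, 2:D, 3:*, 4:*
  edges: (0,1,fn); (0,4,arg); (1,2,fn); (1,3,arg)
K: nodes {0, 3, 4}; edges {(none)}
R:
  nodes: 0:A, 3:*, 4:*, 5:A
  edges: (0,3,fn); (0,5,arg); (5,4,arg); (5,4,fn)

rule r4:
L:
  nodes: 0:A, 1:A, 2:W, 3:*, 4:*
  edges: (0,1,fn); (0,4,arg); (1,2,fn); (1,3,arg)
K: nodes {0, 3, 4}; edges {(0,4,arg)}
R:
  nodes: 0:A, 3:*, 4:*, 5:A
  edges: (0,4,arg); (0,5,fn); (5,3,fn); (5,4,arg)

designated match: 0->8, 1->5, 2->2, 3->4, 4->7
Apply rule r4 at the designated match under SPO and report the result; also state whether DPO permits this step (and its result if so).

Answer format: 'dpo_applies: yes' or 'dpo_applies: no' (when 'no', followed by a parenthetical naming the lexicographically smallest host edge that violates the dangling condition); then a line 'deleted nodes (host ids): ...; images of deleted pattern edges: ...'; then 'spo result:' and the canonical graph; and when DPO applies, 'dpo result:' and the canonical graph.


dpo_applies: no
(the rule deletes node 5, which keeps host edge (12,5,arg) outside the match image — the dangling condition fails, DPO blocks; SPO proceeds and side-deletes such edges)
deleted nodes (host ids): 2, 5; images of deleted pattern edges: (5,2,fn); (5,4,arg); (8,5,fn)
spo result:
nodes: 4:T, 7:W, 8:A, 10:O, 12:A, 13:O, 14:T, 15:A, 16:A
edges: (8,7,arg); (8,16,fn); (12,10,fn); (15,13,fn); (15,14,arg); (16,4,fn); (16,7,arg)


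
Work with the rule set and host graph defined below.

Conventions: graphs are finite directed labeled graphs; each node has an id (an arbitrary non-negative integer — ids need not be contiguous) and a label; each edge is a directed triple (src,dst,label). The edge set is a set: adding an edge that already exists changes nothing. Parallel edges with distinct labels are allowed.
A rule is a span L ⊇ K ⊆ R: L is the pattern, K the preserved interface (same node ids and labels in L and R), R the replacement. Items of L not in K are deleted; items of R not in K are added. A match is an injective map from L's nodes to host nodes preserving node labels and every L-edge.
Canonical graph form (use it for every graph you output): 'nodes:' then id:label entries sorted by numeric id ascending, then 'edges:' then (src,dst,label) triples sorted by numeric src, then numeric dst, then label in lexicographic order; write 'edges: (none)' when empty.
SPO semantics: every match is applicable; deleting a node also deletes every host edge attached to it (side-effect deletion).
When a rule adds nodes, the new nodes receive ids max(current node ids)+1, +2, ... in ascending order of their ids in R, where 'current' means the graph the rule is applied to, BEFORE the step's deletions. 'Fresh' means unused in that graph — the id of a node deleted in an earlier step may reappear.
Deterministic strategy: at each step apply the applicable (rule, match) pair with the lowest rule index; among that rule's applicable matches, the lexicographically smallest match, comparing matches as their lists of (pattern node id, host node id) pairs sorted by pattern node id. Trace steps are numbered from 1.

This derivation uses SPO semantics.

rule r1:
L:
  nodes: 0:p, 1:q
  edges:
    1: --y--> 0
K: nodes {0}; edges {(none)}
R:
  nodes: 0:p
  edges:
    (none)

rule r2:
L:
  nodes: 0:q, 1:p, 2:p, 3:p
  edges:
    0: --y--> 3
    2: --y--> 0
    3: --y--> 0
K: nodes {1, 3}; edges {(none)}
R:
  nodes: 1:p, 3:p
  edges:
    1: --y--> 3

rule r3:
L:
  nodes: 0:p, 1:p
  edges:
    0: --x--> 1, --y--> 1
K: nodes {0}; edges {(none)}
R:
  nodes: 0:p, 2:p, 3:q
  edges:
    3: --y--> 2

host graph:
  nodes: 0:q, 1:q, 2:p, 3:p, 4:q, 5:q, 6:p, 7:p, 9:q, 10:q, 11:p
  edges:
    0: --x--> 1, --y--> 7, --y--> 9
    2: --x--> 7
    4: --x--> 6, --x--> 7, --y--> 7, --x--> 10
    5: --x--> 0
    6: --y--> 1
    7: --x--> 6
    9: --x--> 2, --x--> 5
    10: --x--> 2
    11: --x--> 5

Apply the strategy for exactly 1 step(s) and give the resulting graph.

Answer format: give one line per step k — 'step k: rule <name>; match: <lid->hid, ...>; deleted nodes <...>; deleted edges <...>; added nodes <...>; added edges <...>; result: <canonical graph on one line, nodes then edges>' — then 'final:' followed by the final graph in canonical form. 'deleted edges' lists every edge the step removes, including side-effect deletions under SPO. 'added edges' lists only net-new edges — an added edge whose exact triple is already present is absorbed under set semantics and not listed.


step 1: rule r1; match: 0->7, 1->0; deleted nodes 0; deleted edges (0,1,x); (0,7,y); (0,9,y); (5,0,x); added nodes (none); added edges (none); result: nodes: 1:q, 2:p, 3:p, 4:q, 5:q, 6:p, 7:p, 9:q, 10:q, 11:p edges: (2,7,x); (4,6,x); (4,7,x); (4,7,y); (4,10,x); (6,1,y); (7,6,x); (9,2,x); (9,5,x); (10,2,x); (11,5,x)
final:
nodes: 1:q, 2:p, 3:p, 4:q, 5:q, 6:p, 7:p, 9:q, 10:q, 11:p
edges: (2,7,x); (4,6,x); (4,7,x); (4,7,y); (4,10,x); (6,1,y); (7,6,x); (9,2,x); (9,5,x); (10,2,x); (11,5,x)
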